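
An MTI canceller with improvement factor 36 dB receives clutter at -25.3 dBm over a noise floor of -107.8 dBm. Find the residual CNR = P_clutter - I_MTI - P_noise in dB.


CNR = -25.3 - 36 - (-107.8) = 46.5 dB

46.5 dB


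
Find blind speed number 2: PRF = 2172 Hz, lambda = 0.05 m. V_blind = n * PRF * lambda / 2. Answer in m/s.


V_blind = 2 * 2172 * 0.05 / 2 = 108.6 m/s

108.6 m/s


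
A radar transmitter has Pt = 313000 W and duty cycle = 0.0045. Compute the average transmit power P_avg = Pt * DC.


P_avg = 313000 * 0.0045 = 1408.5 W

1408.5 W


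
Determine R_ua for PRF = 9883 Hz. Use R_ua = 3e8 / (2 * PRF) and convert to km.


R_ua = 3e8 / (2 * 9883) = 15177.6 m = 15.2 km

15.2 km


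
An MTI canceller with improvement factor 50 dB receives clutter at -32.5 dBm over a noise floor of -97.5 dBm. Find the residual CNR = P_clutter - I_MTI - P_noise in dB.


CNR = -32.5 - 50 - (-97.5) = 15.0 dB

15.0 dB


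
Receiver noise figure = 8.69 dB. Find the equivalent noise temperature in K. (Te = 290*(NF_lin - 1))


NF_lin = 10^(8.69/10) = 7.396053
Te = 290 * (7.396053 - 1) = 1854.9 K

1854.9 K


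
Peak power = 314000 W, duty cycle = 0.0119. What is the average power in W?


P_avg = 314000 * 0.0119 = 3736.6 W

3736.6 W


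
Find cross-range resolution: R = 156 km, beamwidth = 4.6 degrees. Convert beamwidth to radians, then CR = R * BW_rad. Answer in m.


BW_rad = 0.080285146
CR = 156000 * 0.080285146 = 12524.5 m

12524.5 m


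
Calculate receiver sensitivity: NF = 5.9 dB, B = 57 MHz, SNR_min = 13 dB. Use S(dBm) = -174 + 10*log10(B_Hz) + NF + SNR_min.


10*log10(57000000.0) = 77.56
S = -174 + 77.56 + 5.9 + 13 = -77.5 dBm

-77.5 dBm


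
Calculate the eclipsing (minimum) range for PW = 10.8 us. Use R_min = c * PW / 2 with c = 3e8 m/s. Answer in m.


R_min = 3e8 * 10.8e-6 / 2 = 1620.0 m

1620.0 m


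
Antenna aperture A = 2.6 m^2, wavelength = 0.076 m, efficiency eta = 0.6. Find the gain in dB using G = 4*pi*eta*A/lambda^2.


G_linear = 4*pi*0.6*2.6/0.076^2 = 3393.96
G_dB = 10*log10(3393.96) = 35.3 dB

35.3 dB


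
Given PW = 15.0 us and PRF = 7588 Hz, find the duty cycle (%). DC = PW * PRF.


DC = 15.0e-6 * 7588 * 100 = 11.38%

11.38%


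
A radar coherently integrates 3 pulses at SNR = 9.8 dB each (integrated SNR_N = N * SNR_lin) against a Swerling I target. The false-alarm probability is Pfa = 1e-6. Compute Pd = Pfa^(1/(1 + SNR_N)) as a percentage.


SNR_lin = 10^(9.8/10) = 9.54993
SNR_N = 3 * 9.54993 = 28.64979
1/(1 + SNR_N) = 1/29.64979 = 0.0337271
Pd = (1e-6)^0.0337271 = 0.62753
Pd = 62.8%

62.8%


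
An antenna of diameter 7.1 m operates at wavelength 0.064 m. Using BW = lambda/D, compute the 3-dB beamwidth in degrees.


BW_rad = 0.064 / 7.1 = 0.009014
BW_deg = 0.52 degrees

0.52 degrees


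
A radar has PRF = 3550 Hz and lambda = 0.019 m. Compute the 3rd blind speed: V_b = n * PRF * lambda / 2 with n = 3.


V_blind = 3 * 3550 * 0.019 / 2 = 101.2 m/s

101.2 m/s


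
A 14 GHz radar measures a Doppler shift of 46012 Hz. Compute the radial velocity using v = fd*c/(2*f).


v = 46012 * 3e8 / (2 * 14000000000.0) = 493.0 m/s

493.0 m/s


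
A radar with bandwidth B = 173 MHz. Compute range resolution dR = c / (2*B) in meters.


dR = 3e8 / (2 * 173000000.0) = 0.87 m

0.87 m


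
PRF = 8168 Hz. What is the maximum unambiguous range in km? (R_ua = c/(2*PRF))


R_ua = 3e8 / (2 * 8168) = 18364.3 m = 18.4 km

18.4 km


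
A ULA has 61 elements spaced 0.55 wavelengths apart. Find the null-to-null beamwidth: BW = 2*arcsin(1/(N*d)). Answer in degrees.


1/(N*d) = 1/(61*0.55) = 0.029806
BW = 2*arcsin(0.029806) = 3.4 degrees

3.4 degrees


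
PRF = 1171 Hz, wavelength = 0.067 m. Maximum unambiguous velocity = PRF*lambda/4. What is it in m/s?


V_ua = 1171 * 0.067 / 4 = 19.6 m/s

19.6 m/s


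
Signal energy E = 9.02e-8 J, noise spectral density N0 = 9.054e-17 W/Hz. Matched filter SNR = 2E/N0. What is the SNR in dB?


SNR_lin = 2 * 9.02e-8 / 9.054e-17 = 1.992e9
SNR_dB = 10*log10(1.992e9) = 93.0 dB

93.0 dB


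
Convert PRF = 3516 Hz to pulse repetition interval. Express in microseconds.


PRI = 1/3516 = 0.0002844141 s = 284.4 us

284.4 us


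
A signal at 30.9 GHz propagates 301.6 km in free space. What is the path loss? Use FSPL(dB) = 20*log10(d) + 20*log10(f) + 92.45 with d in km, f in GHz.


20*log10(301.6) = 49.59
20*log10(30.9) = 29.8
FSPL = 171.8 dB

171.8 dB


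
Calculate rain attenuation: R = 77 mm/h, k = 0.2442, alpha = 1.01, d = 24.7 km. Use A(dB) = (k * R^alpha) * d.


gamma = 0.2442 * 77^1.01 = 19.638183 dB/km
A = 19.638183 * 24.7 = 485.06 dB

485.06 dB


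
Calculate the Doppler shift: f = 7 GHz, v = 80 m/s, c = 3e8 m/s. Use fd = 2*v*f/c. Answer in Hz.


fd = 2 * 80 * 7000000000.0 / 3e8 = 3733.3 Hz

3733.3 Hz


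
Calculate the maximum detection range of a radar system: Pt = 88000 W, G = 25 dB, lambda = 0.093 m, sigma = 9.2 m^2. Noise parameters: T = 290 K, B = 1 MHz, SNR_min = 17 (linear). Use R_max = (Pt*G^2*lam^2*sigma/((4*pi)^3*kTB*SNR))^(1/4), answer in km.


G_lin = 10^(25/10) = 316.227766
R^4 = 88000 * 316.227766^2 * 0.093^2 * 9.2 / ((4*pi)^3 * 1.38e-23 * 290 * 1000000.0 * 17)
R^4 = 5.18658e18 m^4
R_max = (5.18658e18)^(1/4) = 47722.2 m = 47.7 km

47.7 km


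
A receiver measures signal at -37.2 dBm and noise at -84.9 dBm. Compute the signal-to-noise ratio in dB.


SNR = -37.2 - (-84.9) = 47.7 dB

47.7 dB


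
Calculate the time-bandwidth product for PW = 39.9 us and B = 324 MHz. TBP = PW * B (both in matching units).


TBP = 39.9 * 324 = 12927.6

12927.6


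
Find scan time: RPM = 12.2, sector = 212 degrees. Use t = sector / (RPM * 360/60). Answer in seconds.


t = 212 / (12.2 * 360) * 60 = 2.9 s

2.9 s


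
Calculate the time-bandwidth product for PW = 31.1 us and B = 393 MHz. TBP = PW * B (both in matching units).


TBP = 31.1 * 393 = 12222.3

12222.3


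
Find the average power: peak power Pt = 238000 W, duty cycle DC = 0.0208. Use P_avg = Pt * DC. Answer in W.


P_avg = 238000 * 0.0208 = 4950.4 W

4950.4 W


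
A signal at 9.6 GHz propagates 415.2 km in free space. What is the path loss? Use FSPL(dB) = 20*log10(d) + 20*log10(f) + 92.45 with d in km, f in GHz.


20*log10(415.2) = 52.37
20*log10(9.6) = 19.65
FSPL = 164.5 dB

164.5 dB


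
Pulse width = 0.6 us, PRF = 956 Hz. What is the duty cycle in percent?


DC = 0.6e-6 * 956 * 100 = 0.06%

0.06%


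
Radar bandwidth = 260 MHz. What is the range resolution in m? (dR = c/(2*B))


dR = 3e8 / (2 * 260000000.0) = 0.58 m

0.58 m


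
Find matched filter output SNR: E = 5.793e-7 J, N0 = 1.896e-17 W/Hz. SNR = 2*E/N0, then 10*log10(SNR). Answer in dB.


SNR_lin = 2 * 5.793e-7 / 1.896e-17 = 6.111e10
SNR_dB = 10*log10(6.111e10) = 107.9 dB

107.9 dB


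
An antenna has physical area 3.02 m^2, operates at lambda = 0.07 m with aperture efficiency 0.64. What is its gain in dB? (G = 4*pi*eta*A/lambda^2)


G_linear = 4*pi*0.64*3.02/0.07^2 = 4956.79
G_dB = 10*log10(4956.79) = 37.0 dB

37.0 dB


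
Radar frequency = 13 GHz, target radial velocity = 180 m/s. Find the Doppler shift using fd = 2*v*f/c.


fd = 2 * 180 * 13000000000.0 / 3e8 = 15600.0 Hz

15600.0 Hz


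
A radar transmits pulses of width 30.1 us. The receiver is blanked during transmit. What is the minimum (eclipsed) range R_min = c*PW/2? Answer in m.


R_min = 3e8 * 30.1e-6 / 2 = 4515.0 m

4515.0 m


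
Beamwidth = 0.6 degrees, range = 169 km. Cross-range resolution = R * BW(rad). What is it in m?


BW_rad = 0.010471976
CR = 169000 * 0.010471976 = 1769.8 m

1769.8 m


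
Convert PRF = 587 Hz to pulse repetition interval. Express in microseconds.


PRI = 1/587 = 0.0017035775 s = 1703.6 us

1703.6 us


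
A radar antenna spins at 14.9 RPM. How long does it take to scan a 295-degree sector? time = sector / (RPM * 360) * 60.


t = 295 / (14.9 * 360) * 60 = 3.3 s

3.3 s


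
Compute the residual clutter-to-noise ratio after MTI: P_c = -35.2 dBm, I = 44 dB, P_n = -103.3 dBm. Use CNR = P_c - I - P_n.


CNR = -35.2 - 44 - (-103.3) = 24.1 dB

24.1 dB


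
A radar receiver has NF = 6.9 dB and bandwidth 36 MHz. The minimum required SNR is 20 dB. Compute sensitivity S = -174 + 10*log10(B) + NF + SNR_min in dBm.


10*log10(36000000.0) = 75.56
S = -174 + 75.56 + 6.9 + 20 = -71.5 dBm

-71.5 dBm


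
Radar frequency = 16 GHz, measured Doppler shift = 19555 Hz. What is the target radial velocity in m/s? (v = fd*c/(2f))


v = 19555 * 3e8 / (2 * 16000000000.0) = 183.3 m/s

183.3 m/s


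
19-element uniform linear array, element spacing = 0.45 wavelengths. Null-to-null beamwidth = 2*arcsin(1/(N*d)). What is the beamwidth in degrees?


1/(N*d) = 1/(19*0.45) = 0.116959
BW = 2*arcsin(0.116959) = 13.4 degrees

13.4 degrees


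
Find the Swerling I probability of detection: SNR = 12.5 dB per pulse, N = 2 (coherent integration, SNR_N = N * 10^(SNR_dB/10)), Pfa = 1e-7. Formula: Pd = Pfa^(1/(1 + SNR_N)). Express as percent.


SNR_lin = 10^(12.5/10) = 17.78279
SNR_N = 2 * 17.78279 = 35.56558
1/(1 + SNR_N) = 1/36.56558 = 0.0273481
Pd = (1e-7)^0.0273481 = 0.64352
Pd = 64.4%

64.4%


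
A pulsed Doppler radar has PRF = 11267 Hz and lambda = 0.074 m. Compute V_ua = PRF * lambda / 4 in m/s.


V_ua = 11267 * 0.074 / 4 = 208.4 m/s

208.4 m/s


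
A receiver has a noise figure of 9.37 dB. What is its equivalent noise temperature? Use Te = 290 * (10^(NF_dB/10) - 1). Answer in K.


NF_lin = 10^(9.37/10) = 8.649679
Te = 290 * (8.649679 - 1) = 2218.4 K

2218.4 K


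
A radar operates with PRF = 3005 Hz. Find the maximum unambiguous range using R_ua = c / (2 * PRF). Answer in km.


R_ua = 3e8 / (2 * 3005) = 49916.8 m = 49.9 km

49.9 km


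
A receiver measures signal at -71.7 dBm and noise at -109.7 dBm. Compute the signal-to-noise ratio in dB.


SNR = -71.7 - (-109.7) = 38.0 dB

38.0 dB


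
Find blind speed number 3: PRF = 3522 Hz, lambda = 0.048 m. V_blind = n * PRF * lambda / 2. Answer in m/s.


V_blind = 3 * 3522 * 0.048 / 2 = 253.6 m/s

253.6 m/s


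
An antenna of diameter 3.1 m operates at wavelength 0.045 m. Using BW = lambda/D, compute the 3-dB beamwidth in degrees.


BW_rad = 0.045 / 3.1 = 0.014516
BW_deg = 0.83 degrees

0.83 degrees


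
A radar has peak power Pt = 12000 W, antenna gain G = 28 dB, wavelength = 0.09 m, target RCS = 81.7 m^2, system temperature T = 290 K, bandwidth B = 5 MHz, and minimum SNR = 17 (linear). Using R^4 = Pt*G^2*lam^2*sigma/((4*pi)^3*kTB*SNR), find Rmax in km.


G_lin = 10^(28/10) = 630.957344
R^4 = 12000 * 630.957344^2 * 0.09^2 * 81.7 / ((4*pi)^3 * 1.38e-23 * 290 * 5000000.0 * 17)
R^4 = 4.68342e18 m^4
R_max = (4.68342e18)^(1/4) = 46520.1 m = 46.5 km

46.5 km


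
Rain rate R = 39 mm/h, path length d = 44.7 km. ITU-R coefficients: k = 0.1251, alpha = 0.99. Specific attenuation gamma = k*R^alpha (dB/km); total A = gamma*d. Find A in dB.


gamma = 0.1251 * 39^0.99 = 4.703393 dB/km
A = 4.703393 * 44.7 = 210.24 dB

210.24 dB


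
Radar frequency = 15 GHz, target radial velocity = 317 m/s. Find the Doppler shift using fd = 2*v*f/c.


fd = 2 * 317 * 15000000000.0 / 3e8 = 31700.0 Hz

31700.0 Hz


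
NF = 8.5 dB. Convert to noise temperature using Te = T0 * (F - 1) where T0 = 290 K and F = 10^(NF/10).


NF_lin = 10^(8.5/10) = 7.079458
Te = 290 * (7.079458 - 1) = 1763.0 K

1763.0 K


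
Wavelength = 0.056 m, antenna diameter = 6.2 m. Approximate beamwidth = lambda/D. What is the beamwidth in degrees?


BW_rad = 0.056 / 6.2 = 0.009032
BW_deg = 0.52 degrees

0.52 degrees


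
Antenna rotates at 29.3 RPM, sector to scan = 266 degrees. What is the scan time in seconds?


t = 266 / (29.3 * 360) * 60 = 1.51 s

1.51 s


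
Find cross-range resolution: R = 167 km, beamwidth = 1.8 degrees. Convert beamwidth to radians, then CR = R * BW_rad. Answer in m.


BW_rad = 0.031415927
CR = 167000 * 0.031415927 = 5246.5 m

5246.5 m


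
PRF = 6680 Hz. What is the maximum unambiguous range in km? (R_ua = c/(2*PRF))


R_ua = 3e8 / (2 * 6680) = 22455.1 m = 22.5 km

22.5 km


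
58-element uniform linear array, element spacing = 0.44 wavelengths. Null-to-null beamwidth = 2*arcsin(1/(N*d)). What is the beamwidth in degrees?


1/(N*d) = 1/(58*0.44) = 0.039185
BW = 2*arcsin(0.039185) = 4.5 degrees

4.5 degrees


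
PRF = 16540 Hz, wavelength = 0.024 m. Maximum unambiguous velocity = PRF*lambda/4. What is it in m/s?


V_ua = 16540 * 0.024 / 4 = 99.2 m/s

99.2 m/s


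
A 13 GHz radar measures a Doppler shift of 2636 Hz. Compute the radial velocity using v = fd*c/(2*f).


v = 2636 * 3e8 / (2 * 13000000000.0) = 30.4 m/s

30.4 m/s


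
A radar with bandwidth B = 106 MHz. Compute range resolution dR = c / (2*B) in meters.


dR = 3e8 / (2 * 106000000.0) = 1.42 m

1.42 m


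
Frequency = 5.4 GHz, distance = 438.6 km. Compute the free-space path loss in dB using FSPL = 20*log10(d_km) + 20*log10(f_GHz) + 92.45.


20*log10(438.6) = 52.84
20*log10(5.4) = 14.65
FSPL = 159.9 dB

159.9 dB


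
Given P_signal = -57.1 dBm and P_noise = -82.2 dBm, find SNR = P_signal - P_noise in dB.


SNR = -57.1 - (-82.2) = 25.1 dB

25.1 dB


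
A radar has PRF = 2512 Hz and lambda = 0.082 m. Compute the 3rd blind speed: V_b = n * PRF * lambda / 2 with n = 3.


V_blind = 3 * 2512 * 0.082 / 2 = 309.0 m/s

309.0 m/s


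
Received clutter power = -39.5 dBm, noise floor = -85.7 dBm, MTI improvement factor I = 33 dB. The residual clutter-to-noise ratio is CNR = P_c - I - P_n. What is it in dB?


CNR = -39.5 - 33 - (-85.7) = 13.2 dB

13.2 dB


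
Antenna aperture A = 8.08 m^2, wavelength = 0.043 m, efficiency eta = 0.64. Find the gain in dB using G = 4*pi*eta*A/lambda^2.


G_linear = 4*pi*0.64*8.08/0.043^2 = 35145.06
G_dB = 10*log10(35145.06) = 45.5 dB

45.5 dB


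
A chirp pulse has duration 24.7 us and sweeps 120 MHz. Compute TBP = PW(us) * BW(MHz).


TBP = 24.7 * 120 = 2964.0

2964.0


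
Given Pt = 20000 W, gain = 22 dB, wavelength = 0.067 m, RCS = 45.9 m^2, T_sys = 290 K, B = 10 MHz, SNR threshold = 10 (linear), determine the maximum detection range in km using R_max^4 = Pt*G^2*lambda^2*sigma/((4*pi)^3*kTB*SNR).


G_lin = 10^(22/10) = 158.489319
R^4 = 20000 * 158.489319^2 * 0.067^2 * 45.9 / ((4*pi)^3 * 1.38e-23 * 290 * 10000000.0 * 10)
R^4 = 1.30342e17 m^4
R_max = (1.30342e17)^(1/4) = 19000.8 m = 19.0 km

19.0 km


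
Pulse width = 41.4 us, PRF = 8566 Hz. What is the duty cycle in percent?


DC = 41.4e-6 * 8566 * 100 = 35.46%

35.46%


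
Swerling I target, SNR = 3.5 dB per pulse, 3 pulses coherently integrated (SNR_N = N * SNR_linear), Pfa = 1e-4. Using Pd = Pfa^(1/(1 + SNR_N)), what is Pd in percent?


SNR_lin = 10^(3.5/10) = 2.23872
SNR_N = 3 * 2.23872 = 6.71616
1/(1 + SNR_N) = 1/7.71616 = 0.1295981
Pd = (1e-4)^0.1295981 = 0.30312
Pd = 30.3%

30.3%


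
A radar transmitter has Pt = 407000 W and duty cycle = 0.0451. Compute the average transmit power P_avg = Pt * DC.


P_avg = 407000 * 0.0451 = 18355.7 W

18355.7 W


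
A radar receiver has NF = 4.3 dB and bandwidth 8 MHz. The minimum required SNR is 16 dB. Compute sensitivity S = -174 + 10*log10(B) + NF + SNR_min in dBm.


10*log10(8000000.0) = 69.03
S = -174 + 69.03 + 4.3 + 16 = -84.7 dBm

-84.7 dBm


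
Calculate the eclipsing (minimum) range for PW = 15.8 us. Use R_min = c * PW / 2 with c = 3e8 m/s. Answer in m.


R_min = 3e8 * 15.8e-6 / 2 = 2370.0 m

2370.0 m


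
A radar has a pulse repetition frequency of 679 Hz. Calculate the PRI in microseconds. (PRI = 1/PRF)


PRI = 1/679 = 0.0014727541 s = 1472.8 us

1472.8 us


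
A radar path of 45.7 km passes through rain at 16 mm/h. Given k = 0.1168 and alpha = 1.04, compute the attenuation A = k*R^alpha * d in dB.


gamma = 0.1168 * 16^1.04 = 2.087986 dB/km
A = 2.087986 * 45.7 = 95.42 dB

95.42 dB


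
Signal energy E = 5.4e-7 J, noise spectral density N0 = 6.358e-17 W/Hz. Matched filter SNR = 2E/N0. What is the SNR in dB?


SNR_lin = 2 * 5.4e-7 / 6.358e-17 = 1.699e10
SNR_dB = 10*log10(1.699e10) = 102.3 dB

102.3 dB


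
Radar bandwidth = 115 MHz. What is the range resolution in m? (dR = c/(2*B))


dR = 3e8 / (2 * 115000000.0) = 1.3 m

1.3 m


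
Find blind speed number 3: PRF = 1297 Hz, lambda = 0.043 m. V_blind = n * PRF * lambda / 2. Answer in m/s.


V_blind = 3 * 1297 * 0.043 / 2 = 83.7 m/s

83.7 m/s


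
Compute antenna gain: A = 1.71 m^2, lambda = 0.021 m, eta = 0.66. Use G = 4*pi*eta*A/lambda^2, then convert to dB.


G_linear = 4*pi*0.66*1.71/0.021^2 = 32159.65
G_dB = 10*log10(32159.65) = 45.1 dB

45.1 dB


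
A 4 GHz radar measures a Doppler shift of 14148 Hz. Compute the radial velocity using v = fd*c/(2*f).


v = 14148 * 3e8 / (2 * 4000000000.0) = 530.6 m/s

530.6 m/s


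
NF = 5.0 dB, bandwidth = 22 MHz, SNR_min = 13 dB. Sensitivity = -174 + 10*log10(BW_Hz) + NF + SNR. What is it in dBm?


10*log10(22000000.0) = 73.42
S = -174 + 73.42 + 5.0 + 13 = -82.6 dBm

-82.6 dBm


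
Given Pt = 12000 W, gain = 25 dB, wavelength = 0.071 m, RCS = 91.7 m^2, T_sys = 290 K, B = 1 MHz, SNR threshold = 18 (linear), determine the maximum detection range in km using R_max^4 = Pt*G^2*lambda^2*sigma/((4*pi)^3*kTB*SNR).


G_lin = 10^(25/10) = 316.227766
R^4 = 12000 * 316.227766^2 * 0.071^2 * 91.7 / ((4*pi)^3 * 1.38e-23 * 290 * 1000000.0 * 18)
R^4 = 3.8805e18 m^4
R_max = (3.8805e18)^(1/4) = 44383.5 m = 44.4 km

44.4 km


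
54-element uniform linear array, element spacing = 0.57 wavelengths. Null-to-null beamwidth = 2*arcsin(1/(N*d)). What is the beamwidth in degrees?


1/(N*d) = 1/(54*0.57) = 0.032489
BW = 2*arcsin(0.032489) = 3.7 degrees

3.7 degrees


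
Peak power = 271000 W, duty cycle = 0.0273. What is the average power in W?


P_avg = 271000 * 0.0273 = 7398.3 W

7398.3 W


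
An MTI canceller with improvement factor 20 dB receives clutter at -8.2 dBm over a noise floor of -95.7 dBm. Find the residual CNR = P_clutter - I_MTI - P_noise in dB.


CNR = -8.2 - 20 - (-95.7) = 67.5 dB

67.5 dB


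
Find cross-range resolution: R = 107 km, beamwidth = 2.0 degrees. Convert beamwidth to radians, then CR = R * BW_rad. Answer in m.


BW_rad = 0.034906585
CR = 107000 * 0.034906585 = 3735.0 m

3735.0 m


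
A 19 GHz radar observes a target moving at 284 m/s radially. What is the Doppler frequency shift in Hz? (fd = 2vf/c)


fd = 2 * 284 * 19000000000.0 / 3e8 = 35973.3 Hz

35973.3 Hz


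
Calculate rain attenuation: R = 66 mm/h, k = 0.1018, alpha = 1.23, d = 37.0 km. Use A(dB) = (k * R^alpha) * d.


gamma = 0.1018 * 66^1.23 = 17.611114 dB/km
A = 17.611114 * 37.0 = 651.61 dB

651.61 dB


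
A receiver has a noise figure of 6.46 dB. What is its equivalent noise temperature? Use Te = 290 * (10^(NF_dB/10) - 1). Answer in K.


NF_lin = 10^(6.46/10) = 4.425884
Te = 290 * (4.425884 - 1) = 993.5 K

993.5 K


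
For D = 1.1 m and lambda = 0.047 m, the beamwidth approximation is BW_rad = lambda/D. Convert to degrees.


BW_rad = 0.047 / 1.1 = 0.042727
BW_deg = 2.45 degrees

2.45 degrees


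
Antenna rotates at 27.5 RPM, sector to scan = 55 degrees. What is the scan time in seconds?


t = 55 / (27.5 * 360) * 60 = 0.33 s

0.33 s


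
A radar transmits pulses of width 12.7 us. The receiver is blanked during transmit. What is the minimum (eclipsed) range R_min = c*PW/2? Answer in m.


R_min = 3e8 * 12.7e-6 / 2 = 1905.0 m

1905.0 m


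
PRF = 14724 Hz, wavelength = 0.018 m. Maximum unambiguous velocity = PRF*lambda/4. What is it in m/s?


V_ua = 14724 * 0.018 / 4 = 66.3 m/s

66.3 m/s


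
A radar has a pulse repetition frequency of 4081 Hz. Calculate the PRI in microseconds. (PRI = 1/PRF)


PRI = 1/4081 = 0.000245038 s = 245.0 us

245.0 us


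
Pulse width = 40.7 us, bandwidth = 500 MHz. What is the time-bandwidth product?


TBP = 40.7 * 500 = 20350.0

20350.0


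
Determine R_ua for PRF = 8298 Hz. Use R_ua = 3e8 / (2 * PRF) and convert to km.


R_ua = 3e8 / (2 * 8298) = 18076.6 m = 18.1 km

18.1 km


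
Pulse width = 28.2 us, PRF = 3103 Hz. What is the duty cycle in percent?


DC = 28.2e-6 * 3103 * 100 = 8.75%

8.75%


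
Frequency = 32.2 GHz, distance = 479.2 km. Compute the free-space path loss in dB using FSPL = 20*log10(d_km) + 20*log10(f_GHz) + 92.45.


20*log10(479.2) = 53.61
20*log10(32.2) = 30.16
FSPL = 176.2 dB

176.2 dB


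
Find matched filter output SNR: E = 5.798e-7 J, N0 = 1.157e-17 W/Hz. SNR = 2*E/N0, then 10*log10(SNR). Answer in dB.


SNR_lin = 2 * 5.798e-7 / 1.157e-17 = 1.002e11
SNR_dB = 10*log10(1.002e11) = 110.0 dB

110.0 dB


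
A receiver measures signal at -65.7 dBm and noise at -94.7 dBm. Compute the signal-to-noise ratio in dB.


SNR = -65.7 - (-94.7) = 29.0 dB

29.0 dB


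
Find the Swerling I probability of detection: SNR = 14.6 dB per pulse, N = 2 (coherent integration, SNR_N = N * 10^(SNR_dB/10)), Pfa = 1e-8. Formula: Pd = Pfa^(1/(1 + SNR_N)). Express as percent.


SNR_lin = 10^(14.6/10) = 28.84032
SNR_N = 2 * 28.84032 = 57.68064
1/(1 + SNR_N) = 1/58.68064 = 0.0170414
Pd = (1e-8)^0.0170414 = 0.73058
Pd = 73.1%

73.1%


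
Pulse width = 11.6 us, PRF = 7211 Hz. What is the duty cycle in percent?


DC = 11.6e-6 * 7211 * 100 = 8.36%

8.36%


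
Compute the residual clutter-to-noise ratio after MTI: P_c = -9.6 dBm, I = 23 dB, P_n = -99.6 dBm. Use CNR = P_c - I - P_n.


CNR = -9.6 - 23 - (-99.6) = 67.0 dB

67.0 dB


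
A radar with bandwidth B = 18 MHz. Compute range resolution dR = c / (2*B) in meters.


dR = 3e8 / (2 * 18000000.0) = 8.33 m

8.33 m


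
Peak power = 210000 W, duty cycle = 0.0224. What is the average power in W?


P_avg = 210000 * 0.0224 = 4704.0 W

4704.0 W


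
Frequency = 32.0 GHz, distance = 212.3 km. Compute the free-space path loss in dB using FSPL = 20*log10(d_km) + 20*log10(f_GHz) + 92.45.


20*log10(212.3) = 46.54
20*log10(32.0) = 30.1
FSPL = 169.1 dB

169.1 dB


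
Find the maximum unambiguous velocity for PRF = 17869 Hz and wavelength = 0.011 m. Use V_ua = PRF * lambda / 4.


V_ua = 17869 * 0.011 / 4 = 49.1 m/s

49.1 m/s


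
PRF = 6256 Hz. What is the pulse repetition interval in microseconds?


PRI = 1/6256 = 0.0001598465 s = 159.8 us

159.8 us


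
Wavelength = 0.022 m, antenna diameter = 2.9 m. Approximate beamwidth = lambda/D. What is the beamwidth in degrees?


BW_rad = 0.022 / 2.9 = 0.007586
BW_deg = 0.43 degrees

0.43 degrees


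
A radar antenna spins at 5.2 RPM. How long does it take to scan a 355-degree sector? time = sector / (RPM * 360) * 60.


t = 355 / (5.2 * 360) * 60 = 11.38 s

11.38 s


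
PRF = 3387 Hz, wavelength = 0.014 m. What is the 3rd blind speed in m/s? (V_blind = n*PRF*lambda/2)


V_blind = 3 * 3387 * 0.014 / 2 = 71.1 m/s

71.1 m/s


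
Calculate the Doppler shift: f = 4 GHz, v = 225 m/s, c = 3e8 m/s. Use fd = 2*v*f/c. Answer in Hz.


fd = 2 * 225 * 4000000000.0 / 3e8 = 6000.0 Hz

6000.0 Hz


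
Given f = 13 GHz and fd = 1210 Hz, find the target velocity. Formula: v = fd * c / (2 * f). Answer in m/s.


v = 1210 * 3e8 / (2 * 13000000000.0) = 14.0 m/s

14.0 m/s


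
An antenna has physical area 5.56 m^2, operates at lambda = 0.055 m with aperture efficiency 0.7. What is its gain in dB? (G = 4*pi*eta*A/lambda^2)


G_linear = 4*pi*0.7*5.56/0.055^2 = 16168.04
G_dB = 10*log10(16168.04) = 42.1 dB

42.1 dB


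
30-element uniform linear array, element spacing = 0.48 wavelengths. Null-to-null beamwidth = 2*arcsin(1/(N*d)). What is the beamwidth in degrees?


1/(N*d) = 1/(30*0.48) = 0.069444
BW = 2*arcsin(0.069444) = 8.0 degrees

8.0 degrees


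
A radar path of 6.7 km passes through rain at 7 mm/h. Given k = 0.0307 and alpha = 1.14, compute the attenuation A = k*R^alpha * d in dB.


gamma = 0.0307 * 7^1.14 = 0.282196 dB/km
A = 0.282196 * 6.7 = 1.89 dB

1.89 dB


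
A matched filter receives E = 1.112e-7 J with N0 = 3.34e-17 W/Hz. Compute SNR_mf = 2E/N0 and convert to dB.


SNR_lin = 2 * 1.112e-7 / 3.34e-17 = 6.659e9
SNR_dB = 10*log10(6.659e9) = 98.2 dB

98.2 dB


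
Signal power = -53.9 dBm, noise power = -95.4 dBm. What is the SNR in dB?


SNR = -53.9 - (-95.4) = 41.5 dB

41.5 dB


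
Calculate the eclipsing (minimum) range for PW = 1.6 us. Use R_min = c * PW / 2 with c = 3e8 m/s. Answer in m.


R_min = 3e8 * 1.6e-6 / 2 = 240.0 m

240.0 m


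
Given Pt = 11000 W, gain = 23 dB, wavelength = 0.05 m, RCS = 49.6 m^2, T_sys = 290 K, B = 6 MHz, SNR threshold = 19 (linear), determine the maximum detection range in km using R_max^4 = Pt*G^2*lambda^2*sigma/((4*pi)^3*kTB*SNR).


G_lin = 10^(23/10) = 199.526231
R^4 = 11000 * 199.526231^2 * 0.05^2 * 49.6 / ((4*pi)^3 * 1.38e-23 * 290 * 6000000.0 * 19)
R^4 = 5.99795e16 m^4
R_max = (5.99795e16)^(1/4) = 15649.5 m = 15.6 km

15.6 km


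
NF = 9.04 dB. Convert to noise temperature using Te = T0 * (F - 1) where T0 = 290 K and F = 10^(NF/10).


NF_lin = 10^(9.04/10) = 8.016781
Te = 290 * (8.016781 - 1) = 2034.9 K

2034.9 K


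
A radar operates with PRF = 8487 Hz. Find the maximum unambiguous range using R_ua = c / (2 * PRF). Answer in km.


R_ua = 3e8 / (2 * 8487) = 17674.1 m = 17.7 km

17.7 km


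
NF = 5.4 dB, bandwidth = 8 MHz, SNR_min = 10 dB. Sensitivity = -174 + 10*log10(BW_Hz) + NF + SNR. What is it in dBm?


10*log10(8000000.0) = 69.03
S = -174 + 69.03 + 5.4 + 10 = -89.6 dBm

-89.6 dBm


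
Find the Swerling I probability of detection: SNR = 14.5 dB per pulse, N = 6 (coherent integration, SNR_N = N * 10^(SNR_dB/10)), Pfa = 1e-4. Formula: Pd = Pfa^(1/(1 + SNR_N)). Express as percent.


SNR_lin = 10^(14.5/10) = 28.18383
SNR_N = 6 * 28.18383 = 169.10298
1/(1 + SNR_N) = 1/170.10298 = 0.0058788
Pd = (1e-4)^0.0058788 = 0.94729
Pd = 94.7%

94.7%


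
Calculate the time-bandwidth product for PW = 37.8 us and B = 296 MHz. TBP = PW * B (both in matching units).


TBP = 37.8 * 296 = 11188.8

11188.8


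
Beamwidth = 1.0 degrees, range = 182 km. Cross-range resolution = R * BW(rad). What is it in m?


BW_rad = 0.017453293
CR = 182000 * 0.017453293 = 3176.5 m

3176.5 m


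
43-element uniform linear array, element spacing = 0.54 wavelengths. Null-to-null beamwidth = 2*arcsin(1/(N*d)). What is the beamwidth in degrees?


1/(N*d) = 1/(43*0.54) = 0.043066
BW = 2*arcsin(0.043066) = 4.9 degrees

4.9 degrees


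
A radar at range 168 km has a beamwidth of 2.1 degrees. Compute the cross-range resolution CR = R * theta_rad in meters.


BW_rad = 0.036651914
CR = 168000 * 0.036651914 = 6157.5 m

6157.5 m


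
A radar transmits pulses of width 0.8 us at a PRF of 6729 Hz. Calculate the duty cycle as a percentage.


DC = 0.8e-6 * 6729 * 100 = 0.54%

0.54%


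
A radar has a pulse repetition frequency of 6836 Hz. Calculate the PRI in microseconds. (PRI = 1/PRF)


PRI = 1/6836 = 0.0001462844 s = 146.3 us

146.3 us


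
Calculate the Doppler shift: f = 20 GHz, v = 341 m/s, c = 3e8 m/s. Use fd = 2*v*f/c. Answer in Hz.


fd = 2 * 341 * 20000000000.0 / 3e8 = 45466.7 Hz

45466.7 Hz


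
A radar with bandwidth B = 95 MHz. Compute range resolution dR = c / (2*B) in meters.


dR = 3e8 / (2 * 95000000.0) = 1.58 m

1.58 m


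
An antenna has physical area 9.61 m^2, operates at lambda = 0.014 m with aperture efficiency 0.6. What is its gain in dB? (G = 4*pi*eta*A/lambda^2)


G_linear = 4*pi*0.6*9.61/0.014^2 = 369682.11
G_dB = 10*log10(369682.11) = 55.7 dB

55.7 dB


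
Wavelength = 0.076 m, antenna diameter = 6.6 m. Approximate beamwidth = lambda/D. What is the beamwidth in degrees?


BW_rad = 0.076 / 6.6 = 0.011515
BW_deg = 0.66 degrees

0.66 degrees


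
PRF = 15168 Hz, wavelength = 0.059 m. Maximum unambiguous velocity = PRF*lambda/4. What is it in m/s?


V_ua = 15168 * 0.059 / 4 = 223.7 m/s

223.7 m/s


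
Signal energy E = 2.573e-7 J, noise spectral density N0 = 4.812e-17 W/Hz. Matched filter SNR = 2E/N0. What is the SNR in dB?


SNR_lin = 2 * 2.573e-7 / 4.812e-17 = 1.069e10
SNR_dB = 10*log10(1.069e10) = 100.3 dB

100.3 dB


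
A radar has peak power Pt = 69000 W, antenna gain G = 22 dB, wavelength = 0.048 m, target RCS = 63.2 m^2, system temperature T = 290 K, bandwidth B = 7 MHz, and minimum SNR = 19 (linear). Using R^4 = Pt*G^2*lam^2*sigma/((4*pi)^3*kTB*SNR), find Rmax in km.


G_lin = 10^(22/10) = 158.489319
R^4 = 69000 * 158.489319^2 * 0.048^2 * 63.2 / ((4*pi)^3 * 1.38e-23 * 290 * 7000000.0 * 19)
R^4 = 2.38941e17 m^4
R_max = (2.38941e17)^(1/4) = 22109.2 m = 22.1 km

22.1 km


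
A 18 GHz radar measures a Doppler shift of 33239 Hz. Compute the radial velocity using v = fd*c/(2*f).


v = 33239 * 3e8 / (2 * 18000000000.0) = 277.0 m/s

277.0 m/s


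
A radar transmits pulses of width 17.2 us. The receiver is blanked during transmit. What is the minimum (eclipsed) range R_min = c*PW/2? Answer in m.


R_min = 3e8 * 17.2e-6 / 2 = 2580.0 m

2580.0 m


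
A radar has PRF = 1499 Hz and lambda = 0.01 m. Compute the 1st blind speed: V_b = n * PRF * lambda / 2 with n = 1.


V_blind = 1 * 1499 * 0.01 / 2 = 7.5 m/s

7.5 m/s


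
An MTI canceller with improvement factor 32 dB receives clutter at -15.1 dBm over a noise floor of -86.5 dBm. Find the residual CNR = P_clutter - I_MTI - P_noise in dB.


CNR = -15.1 - 32 - (-86.5) = 39.4 dB

39.4 dB


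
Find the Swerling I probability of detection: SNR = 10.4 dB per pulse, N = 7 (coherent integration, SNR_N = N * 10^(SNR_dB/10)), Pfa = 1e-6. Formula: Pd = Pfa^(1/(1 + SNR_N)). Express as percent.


SNR_lin = 10^(10.4/10) = 10.96478
SNR_N = 7 * 10.96478 = 76.75346
1/(1 + SNR_N) = 1/77.75346 = 0.0128612
Pd = (1e-6)^0.0128612 = 0.83721
Pd = 83.7%

83.7%


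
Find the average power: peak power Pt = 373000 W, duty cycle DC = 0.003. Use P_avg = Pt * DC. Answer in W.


P_avg = 373000 * 0.003 = 1119.0 W

1119.0 W


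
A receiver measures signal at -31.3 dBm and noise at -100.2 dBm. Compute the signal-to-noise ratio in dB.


SNR = -31.3 - (-100.2) = 68.9 dB

68.9 dB


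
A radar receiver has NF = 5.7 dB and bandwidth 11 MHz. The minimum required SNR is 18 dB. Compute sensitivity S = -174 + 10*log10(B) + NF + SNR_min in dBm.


10*log10(11000000.0) = 70.41
S = -174 + 70.41 + 5.7 + 18 = -79.9 dBm

-79.9 dBm


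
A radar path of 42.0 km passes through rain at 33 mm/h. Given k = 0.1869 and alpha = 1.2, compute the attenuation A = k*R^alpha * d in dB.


gamma = 0.1869 * 33^1.2 = 12.41155 dB/km
A = 12.41155 * 42.0 = 521.29 dB

521.29 dB


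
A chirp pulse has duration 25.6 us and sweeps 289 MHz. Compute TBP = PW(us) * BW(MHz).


TBP = 25.6 * 289 = 7398.4

7398.4


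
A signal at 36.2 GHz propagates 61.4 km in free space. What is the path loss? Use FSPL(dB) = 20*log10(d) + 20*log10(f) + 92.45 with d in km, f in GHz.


20*log10(61.4) = 35.76
20*log10(36.2) = 31.17
FSPL = 159.4 dB

159.4 dB


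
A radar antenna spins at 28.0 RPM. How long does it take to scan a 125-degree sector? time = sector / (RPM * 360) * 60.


t = 125 / (28.0 * 360) * 60 = 0.74 s

0.74 s


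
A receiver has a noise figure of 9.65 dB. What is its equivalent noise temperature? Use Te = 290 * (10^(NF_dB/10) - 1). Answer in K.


NF_lin = 10^(9.65/10) = 9.225714
Te = 290 * (9.225714 - 1) = 2385.5 K

2385.5 K


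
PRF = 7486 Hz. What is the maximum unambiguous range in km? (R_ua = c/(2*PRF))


R_ua = 3e8 / (2 * 7486) = 20037.4 m = 20.0 km

20.0 km


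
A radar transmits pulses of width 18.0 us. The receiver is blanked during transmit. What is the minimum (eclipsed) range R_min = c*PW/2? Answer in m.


R_min = 3e8 * 18.0e-6 / 2 = 2700.0 m

2700.0 m


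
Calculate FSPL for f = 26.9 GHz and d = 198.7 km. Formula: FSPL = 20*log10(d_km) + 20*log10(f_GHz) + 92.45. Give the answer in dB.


20*log10(198.7) = 45.96
20*log10(26.9) = 28.6
FSPL = 167.0 dB

167.0 dB


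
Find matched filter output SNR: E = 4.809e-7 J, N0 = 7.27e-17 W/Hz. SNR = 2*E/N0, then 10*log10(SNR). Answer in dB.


SNR_lin = 2 * 4.809e-7 / 7.27e-17 = 1.323e10
SNR_dB = 10*log10(1.323e10) = 101.2 dB

101.2 dB


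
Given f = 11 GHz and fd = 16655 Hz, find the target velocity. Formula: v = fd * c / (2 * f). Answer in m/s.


v = 16655 * 3e8 / (2 * 11000000000.0) = 227.1 m/s

227.1 m/s


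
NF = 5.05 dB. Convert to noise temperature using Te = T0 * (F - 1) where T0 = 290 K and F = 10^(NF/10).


NF_lin = 10^(5.05/10) = 3.198895
Te = 290 * (3.198895 - 1) = 637.7 K

637.7 K


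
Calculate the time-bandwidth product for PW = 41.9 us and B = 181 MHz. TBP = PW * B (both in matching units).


TBP = 41.9 * 181 = 7583.9

7583.9


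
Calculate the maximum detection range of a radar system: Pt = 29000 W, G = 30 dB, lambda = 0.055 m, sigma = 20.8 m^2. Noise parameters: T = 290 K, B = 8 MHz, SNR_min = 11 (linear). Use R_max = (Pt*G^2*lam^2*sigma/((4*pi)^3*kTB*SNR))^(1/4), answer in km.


G_lin = 10^(30/10) = 1000.0
R^4 = 29000 * 1000.0^2 * 0.055^2 * 20.8 / ((4*pi)^3 * 1.38e-23 * 290 * 8000000.0 * 11)
R^4 = 2.61094e18 m^4
R_max = (2.61094e18)^(1/4) = 40197.5 m = 40.2 km

40.2 km


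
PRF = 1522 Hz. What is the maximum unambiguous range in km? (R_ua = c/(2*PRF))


R_ua = 3e8 / (2 * 1522) = 98554.5 m = 98.6 km

98.6 km


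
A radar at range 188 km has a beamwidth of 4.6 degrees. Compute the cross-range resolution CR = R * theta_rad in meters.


BW_rad = 0.080285146
CR = 188000 * 0.080285146 = 15093.6 m

15093.6 m


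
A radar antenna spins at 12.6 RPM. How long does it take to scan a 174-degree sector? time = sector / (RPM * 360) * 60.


t = 174 / (12.6 * 360) * 60 = 2.3 s

2.3 s


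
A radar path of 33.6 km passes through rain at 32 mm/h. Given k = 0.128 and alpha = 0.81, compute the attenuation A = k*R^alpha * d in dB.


gamma = 0.128 * 32^0.81 = 2.120223 dB/km
A = 2.120223 * 33.6 = 71.24 dB

71.24 dB


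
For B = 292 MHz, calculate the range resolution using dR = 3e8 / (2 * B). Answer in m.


dR = 3e8 / (2 * 292000000.0) = 0.51 m

0.51 m


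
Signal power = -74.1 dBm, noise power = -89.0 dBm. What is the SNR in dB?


SNR = -74.1 - (-89.0) = 14.9 dB

14.9 dB


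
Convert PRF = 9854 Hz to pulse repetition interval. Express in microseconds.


PRI = 1/9854 = 0.0001014816 s = 101.5 us

101.5 us


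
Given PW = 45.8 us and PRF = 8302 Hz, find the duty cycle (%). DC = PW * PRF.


DC = 45.8e-6 * 8302 * 100 = 38.02%

38.02%


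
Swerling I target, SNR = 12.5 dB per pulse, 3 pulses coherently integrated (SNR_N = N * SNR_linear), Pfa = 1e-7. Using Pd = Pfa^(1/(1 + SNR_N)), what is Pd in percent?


SNR_lin = 10^(12.5/10) = 17.78279
SNR_N = 3 * 17.78279 = 53.34837
1/(1 + SNR_N) = 1/54.34837 = 0.0183998
Pd = (1e-7)^0.0183998 = 0.74336
Pd = 74.3%

74.3%


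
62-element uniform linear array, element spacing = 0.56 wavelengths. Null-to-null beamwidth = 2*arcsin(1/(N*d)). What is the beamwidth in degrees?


1/(N*d) = 1/(62*0.56) = 0.028802
BW = 2*arcsin(0.028802) = 3.3 degrees

3.3 degrees


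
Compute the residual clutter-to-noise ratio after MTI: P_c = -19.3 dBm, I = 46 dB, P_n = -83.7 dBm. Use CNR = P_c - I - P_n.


CNR = -19.3 - 46 - (-83.7) = 18.4 dB

18.4 dB


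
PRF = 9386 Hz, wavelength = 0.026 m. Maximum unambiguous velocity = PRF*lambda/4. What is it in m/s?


V_ua = 9386 * 0.026 / 4 = 61.0 m/s

61.0 m/s


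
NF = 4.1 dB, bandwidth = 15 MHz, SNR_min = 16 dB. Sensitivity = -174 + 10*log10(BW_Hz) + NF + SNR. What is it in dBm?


10*log10(15000000.0) = 71.76
S = -174 + 71.76 + 4.1 + 16 = -82.1 dBm

-82.1 dBm


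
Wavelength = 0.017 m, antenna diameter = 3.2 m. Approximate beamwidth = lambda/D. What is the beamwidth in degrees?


BW_rad = 0.017 / 3.2 = 0.005313
BW_deg = 0.3 degrees

0.3 degrees


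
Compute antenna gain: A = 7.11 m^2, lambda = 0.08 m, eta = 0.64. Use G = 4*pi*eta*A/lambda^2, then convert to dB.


G_linear = 4*pi*0.64*7.11/0.08^2 = 8934.69
G_dB = 10*log10(8934.69) = 39.5 dB

39.5 dB


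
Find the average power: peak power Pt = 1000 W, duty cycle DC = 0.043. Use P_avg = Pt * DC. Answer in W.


P_avg = 1000 * 0.043 = 43.0 W

43.0 W


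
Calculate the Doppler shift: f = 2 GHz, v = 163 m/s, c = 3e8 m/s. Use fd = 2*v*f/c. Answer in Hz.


fd = 2 * 163 * 2000000000.0 / 3e8 = 2173.3 Hz

2173.3 Hz


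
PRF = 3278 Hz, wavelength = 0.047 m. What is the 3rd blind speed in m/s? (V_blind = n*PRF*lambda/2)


V_blind = 3 * 3278 * 0.047 / 2 = 231.1 m/s

231.1 m/s


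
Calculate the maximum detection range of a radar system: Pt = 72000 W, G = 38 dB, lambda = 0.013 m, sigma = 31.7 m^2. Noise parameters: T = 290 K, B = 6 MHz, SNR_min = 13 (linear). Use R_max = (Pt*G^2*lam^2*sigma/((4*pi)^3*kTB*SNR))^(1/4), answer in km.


G_lin = 10^(38/10) = 6309.573445
R^4 = 72000 * 6309.573445^2 * 0.013^2 * 31.7 / ((4*pi)^3 * 1.38e-23 * 290 * 6000000.0 * 13)
R^4 = 2.479e19 m^4
R_max = (2.479e19)^(1/4) = 70561.7 m = 70.6 km

70.6 km


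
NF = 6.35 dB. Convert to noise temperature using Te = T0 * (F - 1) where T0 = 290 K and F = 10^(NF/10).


NF_lin = 10^(6.35/10) = 4.315191
Te = 290 * (4.315191 - 1) = 961.4 K

961.4 K


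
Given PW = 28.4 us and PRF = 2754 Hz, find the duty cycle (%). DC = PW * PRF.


DC = 28.4e-6 * 2754 * 100 = 7.82%

7.82%


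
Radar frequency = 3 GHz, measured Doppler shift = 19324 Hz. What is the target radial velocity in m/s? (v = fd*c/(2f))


v = 19324 * 3e8 / (2 * 3000000000.0) = 966.2 m/s

966.2 m/s


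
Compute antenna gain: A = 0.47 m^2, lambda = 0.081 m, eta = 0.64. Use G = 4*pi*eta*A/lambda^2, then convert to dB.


G_linear = 4*pi*0.64*0.47/0.081^2 = 576.13
G_dB = 10*log10(576.13) = 27.6 dB

27.6 dB


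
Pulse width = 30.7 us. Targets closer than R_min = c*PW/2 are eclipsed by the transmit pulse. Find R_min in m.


R_min = 3e8 * 30.7e-6 / 2 = 4605.0 m

4605.0 m


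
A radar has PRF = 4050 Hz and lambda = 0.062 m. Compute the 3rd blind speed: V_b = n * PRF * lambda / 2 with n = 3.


V_blind = 3 * 4050 * 0.062 / 2 = 376.7 m/s

376.7 m/s


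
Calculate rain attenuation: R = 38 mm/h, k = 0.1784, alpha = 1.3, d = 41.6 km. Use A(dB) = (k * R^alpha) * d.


gamma = 0.1784 * 38^1.3 = 20.18894 dB/km
A = 20.18894 * 41.6 = 839.86 dB

839.86 dB


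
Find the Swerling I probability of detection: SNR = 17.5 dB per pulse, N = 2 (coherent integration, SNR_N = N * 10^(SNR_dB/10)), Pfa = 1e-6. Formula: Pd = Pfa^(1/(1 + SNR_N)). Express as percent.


SNR_lin = 10^(17.5/10) = 56.23413
SNR_N = 2 * 56.23413 = 112.46826
1/(1 + SNR_N) = 1/113.46826 = 0.008813
Pd = (1e-6)^0.008813 = 0.88536
Pd = 88.5%

88.5%


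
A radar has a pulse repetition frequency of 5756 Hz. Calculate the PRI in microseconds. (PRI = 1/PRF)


PRI = 1/5756 = 0.0001737318 s = 173.7 us

173.7 us


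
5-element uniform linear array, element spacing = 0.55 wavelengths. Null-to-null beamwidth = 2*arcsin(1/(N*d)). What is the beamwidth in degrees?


1/(N*d) = 1/(5*0.55) = 0.363636
BW = 2*arcsin(0.363636) = 42.6 degrees

42.6 degrees


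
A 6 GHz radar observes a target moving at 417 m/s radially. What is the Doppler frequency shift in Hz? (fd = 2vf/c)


fd = 2 * 417 * 6000000000.0 / 3e8 = 16680.0 Hz

16680.0 Hz


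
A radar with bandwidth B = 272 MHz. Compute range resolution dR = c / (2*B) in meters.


dR = 3e8 / (2 * 272000000.0) = 0.55 m

0.55 m


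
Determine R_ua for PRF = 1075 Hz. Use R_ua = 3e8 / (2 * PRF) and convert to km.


R_ua = 3e8 / (2 * 1075) = 139534.9 m = 139.5 km

139.5 km


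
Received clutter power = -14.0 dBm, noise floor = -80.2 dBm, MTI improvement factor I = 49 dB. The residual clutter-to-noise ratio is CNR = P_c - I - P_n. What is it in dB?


CNR = -14.0 - 49 - (-80.2) = 17.2 dB

17.2 dB
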